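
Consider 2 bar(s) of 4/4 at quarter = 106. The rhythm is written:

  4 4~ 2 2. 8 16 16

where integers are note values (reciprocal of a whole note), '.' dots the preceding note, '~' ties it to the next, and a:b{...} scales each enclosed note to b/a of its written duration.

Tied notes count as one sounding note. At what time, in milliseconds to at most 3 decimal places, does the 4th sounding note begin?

note 4 onset = 7b = 3962.264ms

1. 0.0ms @ 0 + 566.038ms (1)
2. 566.038ms @ 1 + 1698.113ms (3)
3. 2264.151ms @ 4 + 1698.113ms (3)
4. 3962.264ms @ 7 + 283.019ms (1/2)
5. 4245.283ms @ 15/2 + 141.509ms (1/4)
6. 4386.792ms @ 31/4 + 141.509ms (1/4)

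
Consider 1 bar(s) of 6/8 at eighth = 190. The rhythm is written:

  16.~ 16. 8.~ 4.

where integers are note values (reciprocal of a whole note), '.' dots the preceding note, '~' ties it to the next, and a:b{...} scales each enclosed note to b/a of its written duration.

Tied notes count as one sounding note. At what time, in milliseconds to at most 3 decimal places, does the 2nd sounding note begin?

1. 0.0ms @ 0 + 473.684ms (3/2)
2. 473.684ms @ 3/2 + 1421.053ms (9/2)

note 2 onset = 3/2b = 473.684ms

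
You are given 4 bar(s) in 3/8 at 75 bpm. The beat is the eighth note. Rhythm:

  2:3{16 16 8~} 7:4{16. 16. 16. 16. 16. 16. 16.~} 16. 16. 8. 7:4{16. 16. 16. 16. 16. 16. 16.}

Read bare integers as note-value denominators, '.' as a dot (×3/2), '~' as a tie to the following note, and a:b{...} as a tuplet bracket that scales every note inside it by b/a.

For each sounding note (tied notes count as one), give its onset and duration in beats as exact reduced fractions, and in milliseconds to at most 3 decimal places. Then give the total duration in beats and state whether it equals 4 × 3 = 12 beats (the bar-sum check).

1) 0.0ms=0b +600.0ms=3/4b
2) 600.0ms=3/4b +600.0ms=3/4b
3) 1200.0ms=3/2b +1542.857ms=27/14b
4) 2742.857ms=24/7b +342.857ms=3/7b
5) 3085.714ms=27/7b +342.857ms=3/7b
6) 3428.571ms=30/7b +342.857ms=3/7b
7) 3771.429ms=33/7b +342.857ms=3/7b
8) 4114.286ms=36/7b +342.857ms=3/7b
9) 4457.143ms=39/7b +942.857ms=33/28b
10) 5400.0ms=27/4b +600.0ms=3/4b
11) 6000.0ms=15/2b +1200.0ms=3/2b
12) 7200.0ms=9b +342.857ms=3/7b
13) 7542.857ms=66/7b +342.857ms=3/7b
14) 7885.714ms=69/7b +342.857ms=3/7b
15) 8228.571ms=72/7b +342.857ms=3/7b
16) 8571.429ms=75/7b +342.857ms=3/7b
17) 8914.286ms=78/7b +342.857ms=3/7b
18) 9257.143ms=81/7b +342.857ms=3/7b
Σ=12b of 12 (75bpm 3/8) — PASS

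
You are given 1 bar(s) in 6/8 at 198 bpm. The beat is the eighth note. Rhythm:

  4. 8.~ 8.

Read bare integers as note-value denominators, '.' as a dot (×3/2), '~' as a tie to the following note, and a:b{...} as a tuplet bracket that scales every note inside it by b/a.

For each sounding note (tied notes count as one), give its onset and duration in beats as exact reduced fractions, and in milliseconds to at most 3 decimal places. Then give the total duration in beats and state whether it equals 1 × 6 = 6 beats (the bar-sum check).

1) 0.0ms=0b +909.091ms=3b
2) 909.091ms=3b +909.091ms=3b
Σ=6b of 6 (198bpm 6/8) — PASS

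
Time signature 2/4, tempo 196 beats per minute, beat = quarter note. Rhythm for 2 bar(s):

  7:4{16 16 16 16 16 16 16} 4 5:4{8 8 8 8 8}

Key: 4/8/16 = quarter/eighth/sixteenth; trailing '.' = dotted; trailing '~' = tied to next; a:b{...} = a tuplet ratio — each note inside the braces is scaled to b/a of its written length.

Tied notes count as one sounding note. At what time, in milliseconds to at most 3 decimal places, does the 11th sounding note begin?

note 11 onset = 14/5b = 857.143ms

1. 0.0ms @ 0 + 43.732ms (1/7)
2. 43.732ms @ 1/7 + 43.732ms (1/7)
3. 87.464ms @ 2/7 + 43.732ms (1/7)
4. 131.195ms @ 3/7 + 43.732ms (1/7)
5. 174.927ms @ 4/7 + 43.732ms (1/7)
6. 218.659ms @ 5/7 + 43.732ms (1/7)
7. 262.391ms @ 6/7 + 43.732ms (1/7)
8. 306.122ms @ 1 + 306.122ms (1)
9. 612.245ms @ 2 + 122.449ms (2/5)
10. 734.694ms @ 12/5 + 122.449ms (2/5)
11. 857.143ms @ 14/5 + 122.449ms (2/5)
12. 979.592ms @ 16/5 + 122.449ms (2/5)
13. 1102.041ms @ 18/5 + 122.449ms (2/5)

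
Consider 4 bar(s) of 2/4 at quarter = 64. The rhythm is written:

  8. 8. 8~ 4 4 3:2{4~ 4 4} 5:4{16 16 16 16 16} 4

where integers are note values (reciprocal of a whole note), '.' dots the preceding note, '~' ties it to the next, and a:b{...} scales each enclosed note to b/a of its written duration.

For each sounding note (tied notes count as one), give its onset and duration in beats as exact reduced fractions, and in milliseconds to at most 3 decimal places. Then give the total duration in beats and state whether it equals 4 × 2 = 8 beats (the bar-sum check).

1) 0.0ms=0b +703.125ms=3/4b
2) 703.125ms=3/4b +703.125ms=3/4b
3) 1406.25ms=3/2b +1406.25ms=3/2b
4) 2812.5ms=3b +937.5ms=1b
5) 3750.0ms=4b +1250.0ms=4/3b
6) 5000.0ms=16/3b +625.0ms=2/3b
7) 5625.0ms=6b +187.5ms=1/5b
8) 5812.5ms=31/5b +187.5ms=1/5b
9) 6000.0ms=32/5b +187.5ms=1/5b
10) 6187.5ms=33/5b +187.5ms=1/5b
11) 6375.0ms=34/5b +187.5ms=1/5b
12) 6562.5ms=7b +937.5ms=1b
Σ=8b of 8 (64bpm 2/4) — PASS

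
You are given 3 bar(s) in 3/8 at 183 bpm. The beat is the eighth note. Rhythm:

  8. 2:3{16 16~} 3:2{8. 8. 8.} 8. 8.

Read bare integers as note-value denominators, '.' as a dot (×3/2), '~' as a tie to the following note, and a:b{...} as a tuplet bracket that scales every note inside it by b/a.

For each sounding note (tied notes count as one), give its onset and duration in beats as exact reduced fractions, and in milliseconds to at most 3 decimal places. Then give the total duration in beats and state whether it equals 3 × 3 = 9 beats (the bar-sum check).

1) 0.0ms=0b +491.803ms=3/2b
2) 491.803ms=3/2b +245.902ms=3/4b
3) 737.705ms=9/4b +573.77ms=7/4b
4) 1311.475ms=4b +327.869ms=1b
5) 1639.344ms=5b +327.869ms=1b
6) 1967.213ms=6b +491.803ms=3/2b
7) 2459.016ms=15/2b +491.803ms=3/2b
Σ=9b of 9 (183bpm 3/8) — PASS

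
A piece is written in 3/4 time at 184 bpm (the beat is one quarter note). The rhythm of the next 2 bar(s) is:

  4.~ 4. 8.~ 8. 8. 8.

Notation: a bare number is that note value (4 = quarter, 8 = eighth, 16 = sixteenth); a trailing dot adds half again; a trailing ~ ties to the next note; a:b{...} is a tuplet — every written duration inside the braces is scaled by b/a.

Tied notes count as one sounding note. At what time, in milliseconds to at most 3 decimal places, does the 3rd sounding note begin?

note 3 onset = 9/2b = 1467.391ms

1. 0.0ms @ 0 + 978.261ms (3)
2. 978.261ms @ 3 + 489.13ms (3/2)
3. 1467.391ms @ 9/2 + 244.565ms (3/4)
4. 1711.957ms @ 21/4 + 244.565ms (3/4)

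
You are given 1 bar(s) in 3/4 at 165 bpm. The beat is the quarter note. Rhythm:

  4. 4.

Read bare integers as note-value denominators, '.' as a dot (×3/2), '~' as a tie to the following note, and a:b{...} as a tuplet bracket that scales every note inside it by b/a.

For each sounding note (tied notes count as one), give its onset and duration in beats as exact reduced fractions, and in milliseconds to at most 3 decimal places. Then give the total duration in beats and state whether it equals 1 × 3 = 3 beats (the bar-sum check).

1) 0.0ms=0b +545.455ms=3/2b
2) 545.455ms=3/2b +545.455ms=3/2b
Σ=3b of 3 (165bpm 3/4) — PASS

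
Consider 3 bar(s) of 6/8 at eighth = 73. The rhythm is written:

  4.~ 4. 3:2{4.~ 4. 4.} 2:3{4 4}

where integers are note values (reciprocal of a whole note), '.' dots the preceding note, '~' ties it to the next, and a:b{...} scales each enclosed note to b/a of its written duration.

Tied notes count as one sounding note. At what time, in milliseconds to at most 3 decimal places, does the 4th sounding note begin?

1. 0.0ms @ 0 + 4931.507ms (6)
2. 4931.507ms @ 6 + 3287.671ms (4)
3. 8219.178ms @ 10 + 1643.836ms (2)
4. 9863.014ms @ 12 + 2465.753ms (3)
5. 12328.767ms @ 15 + 2465.753ms (3)

note 4 onset = 12b = 9863.014ms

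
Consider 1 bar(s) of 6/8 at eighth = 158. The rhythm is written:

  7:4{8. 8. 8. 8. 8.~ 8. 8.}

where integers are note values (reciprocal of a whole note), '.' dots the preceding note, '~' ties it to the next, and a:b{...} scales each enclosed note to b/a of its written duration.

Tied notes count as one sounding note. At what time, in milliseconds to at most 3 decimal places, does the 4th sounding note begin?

1. 0.0ms @ 0 + 325.497ms (6/7)
2. 325.497ms @ 6/7 + 325.497ms (6/7)
3. 650.995ms @ 12/7 + 325.497ms (6/7)
4. 976.492ms @ 18/7 + 325.497ms (6/7)
5. 1301.989ms @ 24/7 + 650.995ms (12/7)
6. 1952.984ms @ 36/7 + 325.497ms (6/7)

note 4 onset = 18/7b = 976.492ms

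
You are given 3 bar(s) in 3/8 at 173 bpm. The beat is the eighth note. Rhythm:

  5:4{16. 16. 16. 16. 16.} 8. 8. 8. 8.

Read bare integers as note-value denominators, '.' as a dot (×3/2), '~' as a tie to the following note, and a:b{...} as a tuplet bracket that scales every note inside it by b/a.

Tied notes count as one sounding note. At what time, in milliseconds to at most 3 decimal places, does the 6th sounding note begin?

1. 0.0ms @ 0 + 208.092ms (3/5)
2. 208.092ms @ 3/5 + 208.092ms (3/5)
3. 416.185ms @ 6/5 + 208.092ms (3/5)
4. 624.277ms @ 9/5 + 208.092ms (3/5)
5. 832.37ms @ 12/5 + 208.092ms (3/5)
6. 1040.462ms @ 3 + 520.231ms (3/2)
7. 1560.694ms @ 9/2 + 520.231ms (3/2)
8. 2080.925ms @ 6 + 520.231ms (3/2)
9. 2601.156ms @ 15/2 + 520.231ms (3/2)

note 6 onset = 3b = 1040.462ms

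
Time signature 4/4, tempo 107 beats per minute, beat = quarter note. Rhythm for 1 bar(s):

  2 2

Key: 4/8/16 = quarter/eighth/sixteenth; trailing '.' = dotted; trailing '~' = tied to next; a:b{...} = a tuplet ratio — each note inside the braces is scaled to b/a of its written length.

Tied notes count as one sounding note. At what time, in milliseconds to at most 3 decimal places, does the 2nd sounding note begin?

1. 0.0ms @ 0 + 1121.495ms (2)
2. 1121.495ms @ 2 + 1121.495ms (2)

note 2 onset = 2b = 1121.495ms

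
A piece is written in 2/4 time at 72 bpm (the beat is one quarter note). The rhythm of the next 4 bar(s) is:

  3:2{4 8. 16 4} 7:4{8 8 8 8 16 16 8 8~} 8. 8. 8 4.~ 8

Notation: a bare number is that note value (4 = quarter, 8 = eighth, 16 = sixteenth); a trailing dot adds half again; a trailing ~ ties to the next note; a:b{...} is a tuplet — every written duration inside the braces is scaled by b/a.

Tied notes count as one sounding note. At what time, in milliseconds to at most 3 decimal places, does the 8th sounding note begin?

note 8 onset = 20/7b = 2380.952ms

1. 0.0ms @ 0 + 555.556ms (2/3)
2. 555.556ms @ 2/3 + 416.667ms (1/2)
3. 972.222ms @ 7/6 + 138.889ms (1/6)
4. 1111.111ms @ 4/3 + 555.556ms (2/3)
5. 1666.667ms @ 2 + 238.095ms (2/7)
6. 1904.762ms @ 16/7 + 238.095ms (2/7)
7. 2142.857ms @ 18/7 + 238.095ms (2/7)
8. 2380.952ms @ 20/7 + 238.095ms (2/7)
9. 2619.048ms @ 22/7 + 119.048ms (1/7)
10. 2738.095ms @ 23/7 + 119.048ms (1/7)
11. 2857.143ms @ 24/7 + 238.095ms (2/7)
12. 3095.238ms @ 26/7 + 863.095ms (29/28)
13. 3958.333ms @ 19/4 + 625.0ms (3/4)
14. 4583.333ms @ 11/2 + 416.667ms (1/2)
15. 5000.0ms @ 6 + 1666.667ms (2)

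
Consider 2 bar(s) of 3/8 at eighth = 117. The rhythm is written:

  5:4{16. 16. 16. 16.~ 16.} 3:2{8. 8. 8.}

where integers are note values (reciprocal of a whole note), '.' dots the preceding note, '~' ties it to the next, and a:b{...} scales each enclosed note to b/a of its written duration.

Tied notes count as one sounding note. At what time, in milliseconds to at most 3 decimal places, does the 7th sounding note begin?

note 7 onset = 5b = 2564.103ms

1. 0.0ms @ 0 + 307.692ms (3/5)
2. 307.692ms @ 3/5 + 307.692ms (3/5)
3. 615.385ms @ 6/5 + 307.692ms (3/5)
4. 923.077ms @ 9/5 + 615.385ms (6/5)
5. 1538.462ms @ 3 + 512.821ms (1)
6. 2051.282ms @ 4 + 512.821ms (1)
7. 2564.103ms @ 5 + 512.821ms (1)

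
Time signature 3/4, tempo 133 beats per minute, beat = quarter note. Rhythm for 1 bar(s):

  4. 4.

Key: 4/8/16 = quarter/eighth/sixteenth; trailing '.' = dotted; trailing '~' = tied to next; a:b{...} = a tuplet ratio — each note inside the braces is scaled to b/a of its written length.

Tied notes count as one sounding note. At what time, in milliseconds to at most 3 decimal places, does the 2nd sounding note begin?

note 2 onset = 3/2b = 676.692ms

1. 0.0ms @ 0 + 676.692ms (3/2)
2. 676.692ms @ 3/2 + 676.692ms (3/2)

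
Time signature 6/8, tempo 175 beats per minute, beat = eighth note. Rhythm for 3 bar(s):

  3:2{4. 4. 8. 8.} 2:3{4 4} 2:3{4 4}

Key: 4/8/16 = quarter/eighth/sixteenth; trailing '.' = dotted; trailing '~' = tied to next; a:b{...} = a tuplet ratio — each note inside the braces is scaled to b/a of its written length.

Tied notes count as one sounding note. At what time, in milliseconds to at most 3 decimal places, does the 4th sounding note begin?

note 4 onset = 5b = 1714.286ms

1. 0.0ms @ 0 + 685.714ms (2)
2. 685.714ms @ 2 + 685.714ms (2)
3. 1371.429ms @ 4 + 342.857ms (1)
4. 1714.286ms @ 5 + 342.857ms (1)
5. 2057.143ms @ 6 + 1028.571ms (3)
6. 3085.714ms @ 9 + 1028.571ms (3)
7. 4114.286ms @ 12 + 1028.571ms (3)
8. 5142.857ms @ 15 + 1028.571ms (3)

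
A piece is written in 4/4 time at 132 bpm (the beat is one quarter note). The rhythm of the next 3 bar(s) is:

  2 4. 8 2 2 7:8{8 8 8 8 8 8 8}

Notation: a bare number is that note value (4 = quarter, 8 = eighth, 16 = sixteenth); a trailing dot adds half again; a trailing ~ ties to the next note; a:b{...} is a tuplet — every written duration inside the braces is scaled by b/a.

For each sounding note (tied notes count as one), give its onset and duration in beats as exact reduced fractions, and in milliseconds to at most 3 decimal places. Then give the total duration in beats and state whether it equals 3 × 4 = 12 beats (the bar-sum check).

1) 0.0ms=0b +909.091ms=2b
2) 909.091ms=2b +681.818ms=3/2b
3) 1590.909ms=7/2b +227.273ms=1/2b
4) 1818.182ms=4b +909.091ms=2b
5) 2727.273ms=6b +909.091ms=2b
6) 3636.364ms=8b +259.74ms=4/7b
7) 3896.104ms=60/7b +259.74ms=4/7b
8) 4155.844ms=64/7b +259.74ms=4/7b
9) 4415.584ms=68/7b +259.74ms=4/7b
10) 4675.325ms=72/7b +259.74ms=4/7b
11) 4935.065ms=76/7b +259.74ms=4/7b
12) 5194.805ms=80/7b +259.74ms=4/7b
Σ=12b of 12 (132bpm 4/4) — PASS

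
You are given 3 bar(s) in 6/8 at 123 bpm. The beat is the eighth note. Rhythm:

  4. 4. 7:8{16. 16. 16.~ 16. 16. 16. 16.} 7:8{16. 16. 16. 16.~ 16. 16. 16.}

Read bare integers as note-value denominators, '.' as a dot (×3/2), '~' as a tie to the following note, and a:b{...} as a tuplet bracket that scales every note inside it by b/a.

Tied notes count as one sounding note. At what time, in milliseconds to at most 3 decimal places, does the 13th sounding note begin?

1. 0.0ms @ 0 + 1463.415ms (3)
2. 1463.415ms @ 3 + 1463.415ms (3)
3. 2926.829ms @ 6 + 418.118ms (6/7)
4. 3344.948ms @ 48/7 + 418.118ms (6/7)
5. 3763.066ms @ 54/7 + 836.237ms (12/7)
6. 4599.303ms @ 66/7 + 418.118ms (6/7)
7. 5017.422ms @ 72/7 + 418.118ms (6/7)
8. 5435.54ms @ 78/7 + 418.118ms (6/7)
9. 5853.659ms @ 12 + 418.118ms (6/7)
10. 6271.777ms @ 90/7 + 418.118ms (6/7)
11. 6689.895ms @ 96/7 + 418.118ms (6/7)
12. 7108.014ms @ 102/7 + 836.237ms (12/7)
13. 7944.251ms @ 114/7 + 418.118ms (6/7)
14. 8362.369ms @ 120/7 + 418.118ms (6/7)

note 13 onset = 114/7b = 7944.251ms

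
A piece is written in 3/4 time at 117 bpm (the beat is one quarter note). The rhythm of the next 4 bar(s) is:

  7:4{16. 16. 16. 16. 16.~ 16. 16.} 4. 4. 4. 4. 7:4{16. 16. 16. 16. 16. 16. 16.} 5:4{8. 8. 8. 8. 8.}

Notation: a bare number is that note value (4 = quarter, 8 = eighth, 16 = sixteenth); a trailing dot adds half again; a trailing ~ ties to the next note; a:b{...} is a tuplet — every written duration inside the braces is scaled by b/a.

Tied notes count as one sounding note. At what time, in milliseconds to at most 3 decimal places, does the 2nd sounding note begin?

note 2 onset = 3/14b = 109.89ms

1. 0.0ms @ 0 + 109.89ms (3/14)
2. 109.89ms @ 3/14 + 109.89ms (3/14)
3. 219.78ms @ 3/7 + 109.89ms (3/14)
4. 329.67ms @ 9/14 + 109.89ms (3/14)
5. 439.56ms @ 6/7 + 219.78ms (3/7)
6. 659.341ms @ 9/7 + 109.89ms (3/14)
7. 769.231ms @ 3/2 + 769.231ms (3/2)
8. 1538.462ms @ 3 + 769.231ms (3/2)
9. 2307.692ms @ 9/2 + 769.231ms (3/2)
10. 3076.923ms @ 6 + 769.231ms (3/2)
11. 3846.154ms @ 15/2 + 109.89ms (3/14)
12. 3956.044ms @ 54/7 + 109.89ms (3/14)
13. 4065.934ms @ 111/14 + 109.89ms (3/14)
14. 4175.824ms @ 57/7 + 109.89ms (3/14)
15. 4285.714ms @ 117/14 + 109.89ms (3/14)
16. 4395.604ms @ 60/7 + 109.89ms (3/14)
17. 4505.495ms @ 123/14 + 109.89ms (3/14)
18. 4615.385ms @ 9 + 307.692ms (3/5)
19. 4923.077ms @ 48/5 + 307.692ms (3/5)
20. 5230.769ms @ 51/5 + 307.692ms (3/5)
21. 5538.462ms @ 54/5 + 307.692ms (3/5)
22. 5846.154ms @ 57/5 + 307.692ms (3/5)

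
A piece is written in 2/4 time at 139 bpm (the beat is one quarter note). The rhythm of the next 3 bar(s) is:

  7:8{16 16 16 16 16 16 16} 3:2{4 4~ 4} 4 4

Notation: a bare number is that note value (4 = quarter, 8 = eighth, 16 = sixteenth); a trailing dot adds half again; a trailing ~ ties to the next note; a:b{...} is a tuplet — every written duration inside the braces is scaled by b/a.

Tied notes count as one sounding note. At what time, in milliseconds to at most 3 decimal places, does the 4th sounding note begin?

1. 0.0ms @ 0 + 123.33ms (2/7)
2. 123.33ms @ 2/7 + 123.33ms (2/7)
3. 246.66ms @ 4/7 + 123.33ms (2/7)
4. 369.99ms @ 6/7 + 123.33ms (2/7)
5. 493.32ms @ 8/7 + 123.33ms (2/7)
6. 616.65ms @ 10/7 + 123.33ms (2/7)
7. 739.979ms @ 12/7 + 123.33ms (2/7)
8. 863.309ms @ 2 + 287.77ms (2/3)
9. 1151.079ms @ 8/3 + 575.54ms (4/3)
10. 1726.619ms @ 4 + 431.655ms (1)
11. 2158.273ms @ 5 + 431.655ms (1)

note 4 onset = 6/7b = 369.99ms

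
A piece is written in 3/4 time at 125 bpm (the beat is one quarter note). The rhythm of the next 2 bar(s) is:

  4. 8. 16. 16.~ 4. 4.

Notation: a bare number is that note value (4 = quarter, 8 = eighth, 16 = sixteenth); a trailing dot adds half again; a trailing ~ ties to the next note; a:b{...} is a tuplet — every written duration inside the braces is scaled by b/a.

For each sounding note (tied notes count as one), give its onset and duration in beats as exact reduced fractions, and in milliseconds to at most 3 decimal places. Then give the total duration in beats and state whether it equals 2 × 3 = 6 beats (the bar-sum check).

1) 0.0ms=0b +720.0ms=3/2b
2) 720.0ms=3/2b +360.0ms=3/4b
3) 1080.0ms=9/4b +180.0ms=3/8b
4) 1260.0ms=21/8b +900.0ms=15/8b
5) 2160.0ms=9/2b +720.0ms=3/2b
Σ=6b of 6 (125bpm 3/4) — PASS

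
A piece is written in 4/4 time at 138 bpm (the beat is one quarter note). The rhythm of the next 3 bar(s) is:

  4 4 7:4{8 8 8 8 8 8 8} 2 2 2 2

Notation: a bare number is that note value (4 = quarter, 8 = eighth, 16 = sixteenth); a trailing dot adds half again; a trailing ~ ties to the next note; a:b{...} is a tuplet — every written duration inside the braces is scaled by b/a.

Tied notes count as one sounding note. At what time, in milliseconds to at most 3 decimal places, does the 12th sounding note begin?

note 12 onset = 8b = 3478.261ms

1. 0.0ms @ 0 + 434.783ms (1)
2. 434.783ms @ 1 + 434.783ms (1)
3. 869.565ms @ 2 + 124.224ms (2/7)
4. 993.789ms @ 16/7 + 124.224ms (2/7)
5. 1118.012ms @ 18/7 + 124.224ms (2/7)
6. 1242.236ms @ 20/7 + 124.224ms (2/7)
7. 1366.46ms @ 22/7 + 124.224ms (2/7)
8. 1490.683ms @ 24/7 + 124.224ms (2/7)
9. 1614.907ms @ 26/7 + 124.224ms (2/7)
10. 1739.13ms @ 4 + 869.565ms (2)
11. 2608.696ms @ 6 + 869.565ms (2)
12. 3478.261ms @ 8 + 869.565ms (2)
13. 4347.826ms @ 10 + 869.565ms (2)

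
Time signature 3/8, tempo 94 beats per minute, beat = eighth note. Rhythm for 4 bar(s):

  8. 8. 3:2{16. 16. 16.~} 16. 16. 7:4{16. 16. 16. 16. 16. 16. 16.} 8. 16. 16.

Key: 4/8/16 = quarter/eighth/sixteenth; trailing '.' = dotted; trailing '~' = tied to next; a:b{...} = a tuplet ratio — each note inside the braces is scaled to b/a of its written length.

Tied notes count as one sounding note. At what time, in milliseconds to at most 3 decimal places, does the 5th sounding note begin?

1. 0.0ms @ 0 + 957.447ms (3/2)
2. 957.447ms @ 3/2 + 957.447ms (3/2)
3. 1914.894ms @ 3 + 319.149ms (1/2)
4. 2234.043ms @ 7/2 + 319.149ms (1/2)
5. 2553.191ms @ 4 + 797.872ms (5/4)
6. 3351.064ms @ 21/4 + 478.723ms (3/4)
7. 3829.787ms @ 6 + 273.556ms (3/7)
8. 4103.343ms @ 45/7 + 273.556ms (3/7)
9. 4376.9ms @ 48/7 + 273.556ms (3/7)
10. 4650.456ms @ 51/7 + 273.556ms (3/7)
11. 4924.012ms @ 54/7 + 273.556ms (3/7)
12. 5197.568ms @ 57/7 + 273.556ms (3/7)
13. 5471.125ms @ 60/7 + 273.556ms (3/7)
14. 5744.681ms @ 9 + 957.447ms (3/2)
15. 6702.128ms @ 21/2 + 478.723ms (3/4)
16. 7180.851ms @ 45/4 + 478.723ms (3/4)

note 5 onset = 4b = 2553.191ms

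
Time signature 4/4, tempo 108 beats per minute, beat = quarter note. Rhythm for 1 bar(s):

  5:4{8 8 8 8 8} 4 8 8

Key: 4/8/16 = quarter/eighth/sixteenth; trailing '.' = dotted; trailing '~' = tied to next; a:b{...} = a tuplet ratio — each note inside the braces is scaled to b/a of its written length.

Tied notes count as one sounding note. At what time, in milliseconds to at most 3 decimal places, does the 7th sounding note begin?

note 7 onset = 3b = 1666.667ms

1. 0.0ms @ 0 + 222.222ms (2/5)
2. 222.222ms @ 2/5 + 222.222ms (2/5)
3. 444.444ms @ 4/5 + 222.222ms (2/5)
4. 666.667ms @ 6/5 + 222.222ms (2/5)
5. 888.889ms @ 8/5 + 222.222ms (2/5)
6. 1111.111ms @ 2 + 555.556ms (1)
7. 1666.667ms @ 3 + 277.778ms (1/2)
8. 1944.444ms @ 7/2 + 277.778ms (1/2)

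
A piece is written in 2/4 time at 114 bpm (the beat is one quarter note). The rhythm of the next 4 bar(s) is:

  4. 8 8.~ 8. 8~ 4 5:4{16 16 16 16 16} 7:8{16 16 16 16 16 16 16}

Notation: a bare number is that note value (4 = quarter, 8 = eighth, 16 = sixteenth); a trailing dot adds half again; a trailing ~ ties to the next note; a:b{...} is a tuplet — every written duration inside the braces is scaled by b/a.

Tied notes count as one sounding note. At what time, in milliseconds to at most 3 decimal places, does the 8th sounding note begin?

1. 0.0ms @ 0 + 789.474ms (3/2)
2. 789.474ms @ 3/2 + 263.158ms (1/2)
3. 1052.632ms @ 2 + 789.474ms (3/2)
4. 1842.105ms @ 7/2 + 789.474ms (3/2)
5. 2631.579ms @ 5 + 105.263ms (1/5)
6. 2736.842ms @ 26/5 + 105.263ms (1/5)
7. 2842.105ms @ 27/5 + 105.263ms (1/5)
8. 2947.368ms @ 28/5 + 105.263ms (1/5)
9. 3052.632ms @ 29/5 + 105.263ms (1/5)
10. 3157.895ms @ 6 + 150.376ms (2/7)
11. 3308.271ms @ 44/7 + 150.376ms (2/7)
12. 3458.647ms @ 46/7 + 150.376ms (2/7)
13. 3609.023ms @ 48/7 + 150.376ms (2/7)
14. 3759.398ms @ 50/7 + 150.376ms (2/7)
15. 3909.774ms @ 52/7 + 150.376ms (2/7)
16. 4060.15ms @ 54/7 + 150.376ms (2/7)

note 8 onset = 28/5b = 2947.368ms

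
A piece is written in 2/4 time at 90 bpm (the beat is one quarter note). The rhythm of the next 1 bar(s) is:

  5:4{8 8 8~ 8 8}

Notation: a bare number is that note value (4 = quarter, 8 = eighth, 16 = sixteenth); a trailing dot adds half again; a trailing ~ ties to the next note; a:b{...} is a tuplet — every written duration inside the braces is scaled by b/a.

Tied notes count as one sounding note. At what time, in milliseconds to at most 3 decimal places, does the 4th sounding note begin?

note 4 onset = 8/5b = 1066.667ms

1. 0.0ms @ 0 + 266.667ms (2/5)
2. 266.667ms @ 2/5 + 266.667ms (2/5)
3. 533.333ms @ 4/5 + 533.333ms (4/5)
4. 1066.667ms @ 8/5 + 266.667ms (2/5)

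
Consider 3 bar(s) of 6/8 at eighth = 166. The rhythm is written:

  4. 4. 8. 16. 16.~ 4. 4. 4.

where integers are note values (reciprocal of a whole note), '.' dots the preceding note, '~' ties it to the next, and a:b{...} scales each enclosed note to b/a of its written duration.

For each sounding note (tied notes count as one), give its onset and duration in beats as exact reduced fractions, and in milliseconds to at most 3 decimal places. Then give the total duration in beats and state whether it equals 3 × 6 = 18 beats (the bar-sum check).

1) 0.0ms=0b +1084.337ms=3b
2) 1084.337ms=3b +1084.337ms=3b
3) 2168.675ms=6b +542.169ms=3/2b
4) 2710.843ms=15/2b +271.084ms=3/4b
5) 2981.928ms=33/4b +1355.422ms=15/4b
6) 4337.349ms=12b +1084.337ms=3b
7) 5421.687ms=15b +1084.337ms=3b
Σ=18b of 18 (166bpm 6/8) — PASS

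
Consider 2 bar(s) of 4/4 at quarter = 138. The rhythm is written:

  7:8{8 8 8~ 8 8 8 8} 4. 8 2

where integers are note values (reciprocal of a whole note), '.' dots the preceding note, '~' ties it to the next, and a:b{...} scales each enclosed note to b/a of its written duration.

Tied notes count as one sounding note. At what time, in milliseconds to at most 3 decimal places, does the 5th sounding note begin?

1. 0.0ms @ 0 + 248.447ms (4/7)
2. 248.447ms @ 4/7 + 248.447ms (4/7)
3. 496.894ms @ 8/7 + 496.894ms (8/7)
4. 993.789ms @ 16/7 + 248.447ms (4/7)
5. 1242.236ms @ 20/7 + 248.447ms (4/7)
6. 1490.683ms @ 24/7 + 248.447ms (4/7)
7. 1739.13ms @ 4 + 652.174ms (3/2)
8. 2391.304ms @ 11/2 + 217.391ms (1/2)
9. 2608.696ms @ 6 + 869.565ms (2)

note 5 onset = 20/7b = 1242.236ms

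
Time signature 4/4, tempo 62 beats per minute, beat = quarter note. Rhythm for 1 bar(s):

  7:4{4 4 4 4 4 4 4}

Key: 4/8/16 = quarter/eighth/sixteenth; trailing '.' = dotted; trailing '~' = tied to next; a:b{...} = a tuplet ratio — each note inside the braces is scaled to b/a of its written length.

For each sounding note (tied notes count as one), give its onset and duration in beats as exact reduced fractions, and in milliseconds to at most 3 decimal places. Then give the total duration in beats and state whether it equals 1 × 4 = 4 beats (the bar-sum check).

1) 0.0ms=0b +552.995ms=4/7b
2) 552.995ms=4/7b +552.995ms=4/7b
3) 1105.991ms=8/7b +552.995ms=4/7b
4) 1658.986ms=12/7b +552.995ms=4/7b
5) 2211.982ms=16/7b +552.995ms=4/7b
6) 2764.977ms=20/7b +552.995ms=4/7b
7) 3317.972ms=24/7b +552.995ms=4/7b
Σ=4b of 4 (62bpm 4/4) — PASS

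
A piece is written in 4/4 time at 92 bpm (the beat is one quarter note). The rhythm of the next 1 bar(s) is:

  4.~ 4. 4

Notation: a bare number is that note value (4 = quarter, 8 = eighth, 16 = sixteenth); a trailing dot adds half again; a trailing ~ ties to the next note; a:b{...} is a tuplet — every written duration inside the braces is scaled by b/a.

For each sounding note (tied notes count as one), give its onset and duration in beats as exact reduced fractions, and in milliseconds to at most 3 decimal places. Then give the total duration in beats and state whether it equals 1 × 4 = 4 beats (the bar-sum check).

1) 0.0ms=0b +1956.522ms=3b
2) 1956.522ms=3b +652.174ms=1b
Σ=4b of 4 (92bpm 4/4) — PASS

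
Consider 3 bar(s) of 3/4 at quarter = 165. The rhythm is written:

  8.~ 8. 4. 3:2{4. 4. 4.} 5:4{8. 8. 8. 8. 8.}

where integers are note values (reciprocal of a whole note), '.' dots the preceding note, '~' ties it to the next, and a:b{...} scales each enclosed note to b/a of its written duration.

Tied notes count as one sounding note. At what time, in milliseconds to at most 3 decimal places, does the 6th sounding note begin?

1. 0.0ms @ 0 + 545.455ms (3/2)
2. 545.455ms @ 3/2 + 545.455ms (3/2)
3. 1090.909ms @ 3 + 363.636ms (1)
4. 1454.545ms @ 4 + 363.636ms (1)
5. 1818.182ms @ 5 + 363.636ms (1)
6. 2181.818ms @ 6 + 218.182ms (3/5)
7. 2400.0ms @ 33/5 + 218.182ms (3/5)
8. 2618.182ms @ 36/5 + 218.182ms (3/5)
9. 2836.364ms @ 39/5 + 218.182ms (3/5)
10. 3054.545ms @ 42/5 + 218.182ms (3/5)

note 6 onset = 6b = 2181.818ms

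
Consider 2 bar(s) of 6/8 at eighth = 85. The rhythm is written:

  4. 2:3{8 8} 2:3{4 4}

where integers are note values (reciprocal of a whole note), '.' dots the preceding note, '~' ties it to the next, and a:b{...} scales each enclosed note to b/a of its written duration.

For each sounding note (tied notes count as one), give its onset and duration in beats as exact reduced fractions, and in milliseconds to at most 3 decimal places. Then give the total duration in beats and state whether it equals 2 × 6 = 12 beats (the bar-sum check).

1) 0.0ms=0b +2117.647ms=3b
2) 2117.647ms=3b +1058.824ms=3/2b
3) 3176.471ms=9/2b +1058.824ms=3/2b
4) 4235.294ms=6b +2117.647ms=3b
5) 6352.941ms=9b +2117.647ms=3b
Σ=12b of 12 (85bpm 6/8) — PASS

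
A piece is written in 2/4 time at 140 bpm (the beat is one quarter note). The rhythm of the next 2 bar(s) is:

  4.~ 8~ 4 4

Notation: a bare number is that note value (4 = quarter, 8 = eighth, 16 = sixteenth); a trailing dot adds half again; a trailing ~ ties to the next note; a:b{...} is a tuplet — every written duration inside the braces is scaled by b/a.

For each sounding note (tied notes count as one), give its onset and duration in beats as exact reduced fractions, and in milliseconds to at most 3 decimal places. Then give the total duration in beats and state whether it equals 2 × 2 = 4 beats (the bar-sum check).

1) 0.0ms=0b +1285.714ms=3b
2) 1285.714ms=3b +428.571ms=1b
Σ=4b of 4 (140bpm 2/4) — PASS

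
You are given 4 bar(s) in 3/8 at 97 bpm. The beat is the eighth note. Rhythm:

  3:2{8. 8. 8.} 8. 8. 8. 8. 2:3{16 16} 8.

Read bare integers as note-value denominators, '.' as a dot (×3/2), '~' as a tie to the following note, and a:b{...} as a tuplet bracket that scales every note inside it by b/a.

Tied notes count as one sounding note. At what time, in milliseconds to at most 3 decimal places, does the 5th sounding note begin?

1. 0.0ms @ 0 + 618.557ms (1)
2. 618.557ms @ 1 + 618.557ms (1)
3. 1237.113ms @ 2 + 618.557ms (1)
4. 1855.67ms @ 3 + 927.835ms (3/2)
5. 2783.505ms @ 9/2 + 927.835ms (3/2)
6. 3711.34ms @ 6 + 927.835ms (3/2)
7. 4639.175ms @ 15/2 + 927.835ms (3/2)
8. 5567.01ms @ 9 + 463.918ms (3/4)
9. 6030.928ms @ 39/4 + 463.918ms (3/4)
10. 6494.845ms @ 21/2 + 927.835ms (3/2)

note 5 onset = 9/2b = 2783.505ms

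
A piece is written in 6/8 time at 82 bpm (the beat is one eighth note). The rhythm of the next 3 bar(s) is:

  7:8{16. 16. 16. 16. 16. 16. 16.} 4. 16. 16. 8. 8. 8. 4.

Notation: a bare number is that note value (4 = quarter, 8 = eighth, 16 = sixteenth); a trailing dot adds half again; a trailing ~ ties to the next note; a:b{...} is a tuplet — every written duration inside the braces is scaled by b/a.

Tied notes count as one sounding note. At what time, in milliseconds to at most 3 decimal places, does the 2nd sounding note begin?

note 2 onset = 6/7b = 627.178ms

1. 0.0ms @ 0 + 627.178ms (6/7)
2. 627.178ms @ 6/7 + 627.178ms (6/7)
3. 1254.355ms @ 12/7 + 627.178ms (6/7)
4. 1881.533ms @ 18/7 + 627.178ms (6/7)
5. 2508.711ms @ 24/7 + 627.178ms (6/7)
6. 3135.889ms @ 30/7 + 627.178ms (6/7)
7. 3763.066ms @ 36/7 + 627.178ms (6/7)
8. 4390.244ms @ 6 + 2195.122ms (3)
9. 6585.366ms @ 9 + 548.78ms (3/4)
10. 7134.146ms @ 39/4 + 548.78ms (3/4)
11. 7682.927ms @ 21/2 + 1097.561ms (3/2)
12. 8780.488ms @ 12 + 1097.561ms (3/2)
13. 9878.049ms @ 27/2 + 1097.561ms (3/2)
14. 10975.61ms @ 15 + 2195.122ms (3)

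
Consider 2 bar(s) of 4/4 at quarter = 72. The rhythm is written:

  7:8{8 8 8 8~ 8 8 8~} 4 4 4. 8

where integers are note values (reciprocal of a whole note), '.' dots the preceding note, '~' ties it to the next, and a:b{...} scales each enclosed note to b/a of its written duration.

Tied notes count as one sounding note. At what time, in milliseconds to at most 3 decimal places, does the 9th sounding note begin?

note 9 onset = 15/2b = 6250.0ms

1. 0.0ms @ 0 + 476.19ms (4/7)
2. 476.19ms @ 4/7 + 476.19ms (4/7)
3. 952.381ms @ 8/7 + 476.19ms (4/7)
4. 1428.571ms @ 12/7 + 952.381ms (8/7)
5. 2380.952ms @ 20/7 + 476.19ms (4/7)
6. 2857.143ms @ 24/7 + 1309.524ms (11/7)
7. 4166.667ms @ 5 + 833.333ms (1)
8. 5000.0ms @ 6 + 1250.0ms (3/2)
9. 6250.0ms @ 15/2 + 416.667ms (1/2)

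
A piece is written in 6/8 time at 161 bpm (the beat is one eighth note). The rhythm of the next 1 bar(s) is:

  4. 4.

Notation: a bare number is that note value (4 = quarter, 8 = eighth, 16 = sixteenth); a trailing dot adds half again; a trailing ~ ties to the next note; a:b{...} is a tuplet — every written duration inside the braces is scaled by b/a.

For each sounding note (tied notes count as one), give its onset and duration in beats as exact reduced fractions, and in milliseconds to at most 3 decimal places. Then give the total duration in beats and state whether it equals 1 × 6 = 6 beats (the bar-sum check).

1) 0.0ms=0b +1118.012ms=3b
2) 1118.012ms=3b +1118.012ms=3b
Σ=6b of 6 (161bpm 6/8) — PASS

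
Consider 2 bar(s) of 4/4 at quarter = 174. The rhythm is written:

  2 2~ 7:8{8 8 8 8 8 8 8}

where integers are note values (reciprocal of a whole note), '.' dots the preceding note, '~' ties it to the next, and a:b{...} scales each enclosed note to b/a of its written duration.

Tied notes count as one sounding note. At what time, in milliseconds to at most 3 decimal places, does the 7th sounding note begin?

note 7 onset = 48/7b = 2364.532ms

1. 0.0ms @ 0 + 689.655ms (2)
2. 689.655ms @ 2 + 886.7ms (18/7)
3. 1576.355ms @ 32/7 + 197.044ms (4/7)
4. 1773.399ms @ 36/7 + 197.044ms (4/7)
5. 1970.443ms @ 40/7 + 197.044ms (4/7)
6. 2167.488ms @ 44/7 + 197.044ms (4/7)
7. 2364.532ms @ 48/7 + 197.044ms (4/7)
8. 2561.576ms @ 52/7 + 197.044ms (4/7)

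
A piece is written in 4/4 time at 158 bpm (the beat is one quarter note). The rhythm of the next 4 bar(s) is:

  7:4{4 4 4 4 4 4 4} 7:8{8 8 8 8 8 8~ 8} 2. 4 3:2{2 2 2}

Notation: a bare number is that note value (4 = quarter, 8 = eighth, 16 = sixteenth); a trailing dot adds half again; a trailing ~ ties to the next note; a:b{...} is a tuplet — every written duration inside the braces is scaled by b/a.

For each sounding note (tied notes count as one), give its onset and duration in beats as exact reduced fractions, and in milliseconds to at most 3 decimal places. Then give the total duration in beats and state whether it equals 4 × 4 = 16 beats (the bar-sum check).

1) 0.0ms=0b +216.998ms=4/7b
2) 216.998ms=4/7b +216.998ms=4/7b
3) 433.996ms=8/7b +216.998ms=4/7b
4) 650.995ms=12/7b +216.998ms=4/7b
5) 867.993ms=16/7b +216.998ms=4/7b
6) 1084.991ms=20/7b +216.998ms=4/7b
7) 1301.989ms=24/7b +216.998ms=4/7b
8) 1518.987ms=4b +216.998ms=4/7b
9) 1735.986ms=32/7b +216.998ms=4/7b
10) 1952.984ms=36/7b +216.998ms=4/7b
11) 2169.982ms=40/7b +216.998ms=4/7b
12) 2386.98ms=44/7b +216.998ms=4/7b
13) 2603.978ms=48/7b +433.996ms=8/7b
14) 3037.975ms=8b +1139.241ms=3b
15) 4177.215ms=11b +379.747ms=1b
16) 4556.962ms=12b +506.329ms=4/3b
17) 5063.291ms=40/3b +506.329ms=4/3b
18) 5569.62ms=44/3b +506.329ms=4/3b
Σ=16b of 16 (158bpm 4/4) — PASS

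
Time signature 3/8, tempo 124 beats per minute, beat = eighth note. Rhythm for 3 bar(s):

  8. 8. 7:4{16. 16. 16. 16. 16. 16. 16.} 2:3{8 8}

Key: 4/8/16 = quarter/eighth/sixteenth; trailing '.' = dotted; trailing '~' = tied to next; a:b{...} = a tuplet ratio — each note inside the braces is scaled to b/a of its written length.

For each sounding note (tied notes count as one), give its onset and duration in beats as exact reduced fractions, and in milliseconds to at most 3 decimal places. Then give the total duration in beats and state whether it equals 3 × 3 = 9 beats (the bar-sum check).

1) 0.0ms=0b +725.806ms=3/2b
2) 725.806ms=3/2b +725.806ms=3/2b
3) 1451.613ms=3b +207.373ms=3/7b
4) 1658.986ms=24/7b +207.373ms=3/7b
5) 1866.359ms=27/7b +207.373ms=3/7b
6) 2073.733ms=30/7b +207.373ms=3/7b
7) 2281.106ms=33/7b +207.373ms=3/7b
8) 2488.479ms=36/7b +207.373ms=3/7b
9) 2695.853ms=39/7b +207.373ms=3/7b
10) 2903.226ms=6b +725.806ms=3/2b
11) 3629.032ms=15/2b +725.806ms=3/2b
Σ=9b of 9 (124bpm 3/8) — PASS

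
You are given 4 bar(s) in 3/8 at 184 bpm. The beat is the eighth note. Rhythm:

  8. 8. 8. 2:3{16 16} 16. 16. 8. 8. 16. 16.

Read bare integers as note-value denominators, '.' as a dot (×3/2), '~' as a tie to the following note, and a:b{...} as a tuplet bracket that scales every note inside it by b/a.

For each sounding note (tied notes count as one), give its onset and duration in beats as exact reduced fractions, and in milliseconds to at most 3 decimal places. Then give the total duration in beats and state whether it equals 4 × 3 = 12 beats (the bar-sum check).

1) 0.0ms=0b +489.13ms=3/2b
2) 489.13ms=3/2b +489.13ms=3/2b
3) 978.261ms=3b +489.13ms=3/2b
4) 1467.391ms=9/2b +244.565ms=3/4b
5) 1711.957ms=21/4b +244.565ms=3/4b
6) 1956.522ms=6b +244.565ms=3/4b
7) 2201.087ms=27/4b +244.565ms=3/4b
8) 2445.652ms=15/2b +489.13ms=3/2b
9) 2934.783ms=9b +489.13ms=3/2b
10) 3423.913ms=21/2b +244.565ms=3/4b
11) 3668.478ms=45/4b +244.565ms=3/4b
Σ=12b of 12 (184bpm 3/8) — PASS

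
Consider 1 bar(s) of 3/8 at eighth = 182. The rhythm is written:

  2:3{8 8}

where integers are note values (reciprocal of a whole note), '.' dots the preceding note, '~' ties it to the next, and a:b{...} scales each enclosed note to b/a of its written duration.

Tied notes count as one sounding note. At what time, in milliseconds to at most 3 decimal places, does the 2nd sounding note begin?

1. 0.0ms @ 0 + 494.505ms (3/2)
2. 494.505ms @ 3/2 + 494.505ms (3/2)

note 2 onset = 3/2b = 494.505ms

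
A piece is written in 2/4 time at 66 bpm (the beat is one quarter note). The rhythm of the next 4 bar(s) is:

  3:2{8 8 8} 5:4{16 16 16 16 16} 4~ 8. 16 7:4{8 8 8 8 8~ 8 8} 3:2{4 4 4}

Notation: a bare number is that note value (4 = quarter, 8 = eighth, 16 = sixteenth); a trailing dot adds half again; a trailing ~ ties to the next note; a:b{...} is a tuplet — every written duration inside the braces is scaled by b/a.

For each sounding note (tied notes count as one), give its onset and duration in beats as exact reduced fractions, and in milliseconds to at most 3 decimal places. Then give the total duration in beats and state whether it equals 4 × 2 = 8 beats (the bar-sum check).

1) 0.0ms=0b +303.03ms=1/3b
2) 303.03ms=1/3b +303.03ms=1/3b
3) 606.061ms=2/3b +303.03ms=1/3b
4) 909.091ms=1b +181.818ms=1/5b
5) 1090.909ms=6/5b +181.818ms=1/5b
6) 1272.727ms=7/5b +181.818ms=1/5b
7) 1454.545ms=8/5b +181.818ms=1/5b
8) 1636.364ms=9/5b +181.818ms=1/5b
9) 1818.182ms=2b +1590.909ms=7/4b
10) 3409.091ms=15/4b +227.273ms=1/4b
11) 3636.364ms=4b +259.74ms=2/7b
12) 3896.104ms=30/7b +259.74ms=2/7b
13) 4155.844ms=32/7b +259.74ms=2/7b
14) 4415.584ms=34/7b +259.74ms=2/7b
15) 4675.325ms=36/7b +519.481ms=4/7b
16) 5194.805ms=40/7b +259.74ms=2/7b
17) 5454.545ms=6b +606.061ms=2/3b
18) 6060.606ms=20/3b +606.061ms=2/3b
19) 6666.667ms=22/3b +606.061ms=2/3b
Σ=8b of 8 (66bpm 2/4) — PASS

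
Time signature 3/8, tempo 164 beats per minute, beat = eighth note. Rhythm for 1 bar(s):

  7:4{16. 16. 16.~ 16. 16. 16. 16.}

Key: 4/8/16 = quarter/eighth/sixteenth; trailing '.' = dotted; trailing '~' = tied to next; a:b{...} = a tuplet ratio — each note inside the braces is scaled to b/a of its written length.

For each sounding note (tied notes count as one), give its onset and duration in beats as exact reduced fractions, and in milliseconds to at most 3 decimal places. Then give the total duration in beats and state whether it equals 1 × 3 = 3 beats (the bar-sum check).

1) 0.0ms=0b +156.794ms=3/7b
2) 156.794ms=3/7b +156.794ms=3/7b
3) 313.589ms=6/7b +313.589ms=6/7b
4) 627.178ms=12/7b +156.794ms=3/7b
5) 783.972ms=15/7b +156.794ms=3/7b
6) 940.767ms=18/7b +156.794ms=3/7b
Σ=3b of 3 (164bpm 3/8) — PASS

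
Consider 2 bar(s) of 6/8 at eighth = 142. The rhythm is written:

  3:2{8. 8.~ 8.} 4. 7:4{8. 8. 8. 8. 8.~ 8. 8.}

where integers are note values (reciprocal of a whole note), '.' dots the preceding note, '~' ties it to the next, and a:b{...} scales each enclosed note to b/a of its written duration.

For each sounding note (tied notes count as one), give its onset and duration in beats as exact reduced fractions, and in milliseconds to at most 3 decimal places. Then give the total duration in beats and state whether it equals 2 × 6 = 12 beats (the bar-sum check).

1) 0.0ms=0b +422.535ms=1b
2) 422.535ms=1b +845.07ms=2b
3) 1267.606ms=3b +1267.606ms=3b
4) 2535.211ms=6b +362.173ms=6/7b
5) 2897.384ms=48/7b +362.173ms=6/7b
6) 3259.557ms=54/7b +362.173ms=6/7b
7) 3621.73ms=60/7b +362.173ms=6/7b
8) 3983.903ms=66/7b +724.346ms=12/7b
9) 4708.249ms=78/7b +362.173ms=6/7b
Σ=12b of 12 (142bpm 6/8) — PASS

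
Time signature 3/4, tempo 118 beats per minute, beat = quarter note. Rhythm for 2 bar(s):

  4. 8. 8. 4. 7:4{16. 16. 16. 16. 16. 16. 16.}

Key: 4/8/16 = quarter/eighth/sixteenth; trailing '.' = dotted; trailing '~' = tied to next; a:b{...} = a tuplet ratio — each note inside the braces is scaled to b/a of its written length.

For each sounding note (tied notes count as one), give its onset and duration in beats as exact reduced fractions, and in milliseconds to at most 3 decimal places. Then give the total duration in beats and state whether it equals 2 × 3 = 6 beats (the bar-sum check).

1) 0.0ms=0b +762.712ms=3/2b
2) 762.712ms=3/2b +381.356ms=3/4b
3) 1144.068ms=9/4b +381.356ms=3/4b
4) 1525.424ms=3b +762.712ms=3/2b
5) 2288.136ms=9/2b +108.959ms=3/14b
6) 2397.094ms=33/7b +108.959ms=3/14b
7) 2506.053ms=69/14b +108.959ms=3/14b
8) 2615.012ms=36/7b +108.959ms=3/14b
9) 2723.971ms=75/14b +108.959ms=3/14b
10) 2832.93ms=39/7b +108.959ms=3/14b
11) 2941.889ms=81/14b +108.959ms=3/14b
Σ=6b of 6 (118bpm 3/4) — PASS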